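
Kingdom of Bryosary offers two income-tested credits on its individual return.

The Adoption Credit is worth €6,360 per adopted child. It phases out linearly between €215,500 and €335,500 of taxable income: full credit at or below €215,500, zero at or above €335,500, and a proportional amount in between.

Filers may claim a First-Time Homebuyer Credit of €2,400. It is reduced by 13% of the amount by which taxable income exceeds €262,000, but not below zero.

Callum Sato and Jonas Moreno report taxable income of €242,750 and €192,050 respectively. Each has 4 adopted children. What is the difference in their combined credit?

Callum (€242,750): Adoption Credit: base = 4 × €6,360 = €25,440. €242,750 is €27,250 into a €120,000 phase-out range, leaving 92,750/120,000 of the credit: €25,440 × 92,750/120,000 = €19,663. First-Time Homebuyer Credit: €242,750 is at or below the €262,000 threshold, so the full €2,400 applies. total €19,663 + €2,400 = €22,063
Jonas (€192,050): Adoption Credit: base = 4 × €6,360 = €25,440. €192,050 is at or below the €215,500 threshold, so the full €25,440 applies. First-Time Homebuyer Credit: €192,050 is at or below the €262,000 threshold, so the full €2,400 applies. total €25,440 + €2,400 = €27,840
Difference: |€22,063 − €27,840| = €5,777.

€5,777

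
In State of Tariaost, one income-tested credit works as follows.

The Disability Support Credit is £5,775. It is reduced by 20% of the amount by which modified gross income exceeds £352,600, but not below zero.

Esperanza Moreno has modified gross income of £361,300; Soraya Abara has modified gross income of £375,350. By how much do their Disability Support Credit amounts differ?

£2,810

Esperanza (£361,300): Disability Support Credit: 20% of the £8,700 excess over £352,600 is £1,740; credit = £5,775 − £1,740 = £4,035.
Soraya (£375,350): Disability Support Credit: 20% of the £22,750 excess over £352,600 is £4,550; credit = £5,775 − £4,550 = £1,225.
Difference: |£4,035 − £1,225| = £2,810.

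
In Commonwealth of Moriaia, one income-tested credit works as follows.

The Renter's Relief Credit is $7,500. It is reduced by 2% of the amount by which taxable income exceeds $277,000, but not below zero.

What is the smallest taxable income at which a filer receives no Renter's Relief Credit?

$652,000

The credit falls by 2% of each dollar above $277,000, so it reaches zero when the excess is $7,500 / 2% = $375,000: income = $277,000 + $375,000 = $652,000.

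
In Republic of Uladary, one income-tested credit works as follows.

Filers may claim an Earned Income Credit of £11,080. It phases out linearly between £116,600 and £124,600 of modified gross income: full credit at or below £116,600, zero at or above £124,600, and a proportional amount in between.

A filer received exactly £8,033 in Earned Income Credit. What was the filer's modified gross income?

£8,033 is 8,033/11,080 of the full £11,080, so 3,047/11,080 of the £8,000 range has been used: income = £116,600 + £8,000 × 3,047/11,080 = £118,800.

£118,800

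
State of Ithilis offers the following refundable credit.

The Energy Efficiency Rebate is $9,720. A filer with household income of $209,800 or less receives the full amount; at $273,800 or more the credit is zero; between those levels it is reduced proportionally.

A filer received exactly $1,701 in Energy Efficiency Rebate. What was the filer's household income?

$262,600

$1,701 is 1,701/9,720 of the full $9,720, so 8,019/9,720 of the $64,000 range has been used: income = $209,800 + $64,000 × 8,019/9,720 = $262,600.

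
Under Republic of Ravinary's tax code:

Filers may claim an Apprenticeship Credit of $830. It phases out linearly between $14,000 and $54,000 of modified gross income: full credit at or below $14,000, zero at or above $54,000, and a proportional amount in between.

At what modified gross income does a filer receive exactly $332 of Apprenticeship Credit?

$332 is 332/830 of the full $830, so 498/830 of the $40,000 range has been used: income = $14,000 + $40,000 × 498/830 = $38,000.

$38,000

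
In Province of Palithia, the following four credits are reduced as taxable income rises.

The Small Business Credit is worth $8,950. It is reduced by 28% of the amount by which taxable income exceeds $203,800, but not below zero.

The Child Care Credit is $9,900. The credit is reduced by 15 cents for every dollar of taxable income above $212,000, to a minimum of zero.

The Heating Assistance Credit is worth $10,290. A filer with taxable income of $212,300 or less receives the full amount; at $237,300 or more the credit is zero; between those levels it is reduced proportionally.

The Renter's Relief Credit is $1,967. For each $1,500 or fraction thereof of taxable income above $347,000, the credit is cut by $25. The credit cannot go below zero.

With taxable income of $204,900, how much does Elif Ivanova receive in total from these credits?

Small Business Credit: 28% of the $1,100 excess over $203,800 is $308; credit = $8,950 − $308 = $8,642.
Child Care Credit: $204,900 is at or below the $212,000 threshold, so the full $9,900 applies.
Heating Assistance Credit: $204,900 is at or below the $212,300 threshold, so the full $10,290 applies.
Renter's Relief Credit: $204,900 is at or below the $347,000 threshold, so the full $1,967 applies.
Total: $8,642 + $9,900 + $10,290 + $1,967 = $30,799.

$30,799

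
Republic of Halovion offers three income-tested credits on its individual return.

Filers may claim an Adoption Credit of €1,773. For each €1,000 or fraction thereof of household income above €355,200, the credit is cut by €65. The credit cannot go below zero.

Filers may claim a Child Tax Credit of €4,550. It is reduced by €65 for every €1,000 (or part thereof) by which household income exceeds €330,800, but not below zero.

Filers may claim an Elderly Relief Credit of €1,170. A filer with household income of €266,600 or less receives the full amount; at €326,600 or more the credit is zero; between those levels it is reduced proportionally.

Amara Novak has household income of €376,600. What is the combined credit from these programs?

€1,903

Adoption Credit: income exceeds €355,200 by €21,400, which is 22 full-or-partial €1,000 increments; reduction = 22 × €65 = €1,430, leaving €343.
Child Tax Credit: income exceeds €330,800 by €45,800, which is 46 full-or-partial €1,000 increments; reduction = 46 × €65 = €2,990, leaving €1,560.
Elderly Relief Credit: €376,600 is at or above €326,600, so the credit is €0.
Total: €343 + €1,560 + €0 = €1,903.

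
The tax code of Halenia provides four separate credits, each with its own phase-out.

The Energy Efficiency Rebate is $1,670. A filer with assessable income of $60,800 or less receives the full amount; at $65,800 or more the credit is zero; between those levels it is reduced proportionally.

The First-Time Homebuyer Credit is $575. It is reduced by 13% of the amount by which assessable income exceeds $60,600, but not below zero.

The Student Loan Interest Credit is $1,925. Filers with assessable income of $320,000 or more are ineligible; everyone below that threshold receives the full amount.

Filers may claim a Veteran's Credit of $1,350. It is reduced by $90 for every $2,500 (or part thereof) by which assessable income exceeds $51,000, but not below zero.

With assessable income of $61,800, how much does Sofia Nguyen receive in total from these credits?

$4,580

Energy Efficiency Rebate: $61,800 is $1,000 into a $5,000 phase-out range, leaving 4,000/5,000 of the credit: $1,670 × 4,000/5,000 = $1,336.
First-Time Homebuyer Credit: 13% of the $1,200 excess over $60,600 is $156; credit = $575 − $156 = $419.
Student Loan Interest Credit: $61,800 is below the $320,000 cutoff, so the full $1,925 applies.
Veteran's Credit: income exceeds $51,000 by $10,800, which is 5 full-or-partial $2,500 increments; reduction = 5 × $90 = $450, leaving $900.
Total: $1,336 + $419 + $1,925 + $900 = $4,580.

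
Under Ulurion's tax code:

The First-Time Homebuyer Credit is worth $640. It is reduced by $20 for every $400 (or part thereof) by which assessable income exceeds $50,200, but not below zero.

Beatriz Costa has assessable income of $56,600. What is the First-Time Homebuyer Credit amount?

$320

First-Time Homebuyer Credit: income exceeds $50,200 by $6,400, which is 16 full-or-partial $400 increments; reduction = 16 × $20 = $320, leaving $320.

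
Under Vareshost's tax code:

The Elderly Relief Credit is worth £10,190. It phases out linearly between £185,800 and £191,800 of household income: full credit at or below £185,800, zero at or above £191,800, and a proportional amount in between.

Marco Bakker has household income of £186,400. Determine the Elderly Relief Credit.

Elderly Relief Credit: £186,400 is £600 into a £6,000 phase-out range, leaving 5,400/6,000 of the credit: £10,190 × 5,400/6,000 = £9,171.

£9,171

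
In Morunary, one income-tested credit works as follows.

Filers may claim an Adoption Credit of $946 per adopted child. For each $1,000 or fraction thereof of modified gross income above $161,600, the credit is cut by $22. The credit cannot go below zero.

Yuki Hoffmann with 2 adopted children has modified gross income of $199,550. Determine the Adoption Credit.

$1,056

Adoption Credit: base = 2 × $946 = $1,892. income exceeds $161,600 by $37,950, which is 38 full-or-partial $1,000 increments; reduction = 38 × $22 = $836, leaving $1,056.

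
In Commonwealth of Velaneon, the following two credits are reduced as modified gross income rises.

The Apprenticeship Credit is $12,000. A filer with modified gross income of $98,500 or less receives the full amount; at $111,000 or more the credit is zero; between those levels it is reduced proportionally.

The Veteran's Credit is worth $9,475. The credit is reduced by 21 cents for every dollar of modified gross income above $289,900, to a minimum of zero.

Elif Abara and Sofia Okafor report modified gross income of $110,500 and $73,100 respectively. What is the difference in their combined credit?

Elif ($110,500): Apprenticeship Credit: $110,500 is $12,000 into a $12,500 phase-out range, leaving 500/12,500 of the credit: $12,000 × 500/12,500 = $480. Veteran's Credit: $110,500 is at or below the $289,900 threshold, so the full $9,475 applies. total $480 + $9,475 = $9,955
Sofia ($73,100): Apprenticeship Credit: $73,100 is at or below the $98,500 threshold, so the full $12,000 applies. Veteran's Credit: $73,100 is at or below the $289,900 threshold, so the full $9,475 applies. total $12,000 + $9,475 = $21,475
Difference: |$9,955 − $21,475| = $11,520.

$11,520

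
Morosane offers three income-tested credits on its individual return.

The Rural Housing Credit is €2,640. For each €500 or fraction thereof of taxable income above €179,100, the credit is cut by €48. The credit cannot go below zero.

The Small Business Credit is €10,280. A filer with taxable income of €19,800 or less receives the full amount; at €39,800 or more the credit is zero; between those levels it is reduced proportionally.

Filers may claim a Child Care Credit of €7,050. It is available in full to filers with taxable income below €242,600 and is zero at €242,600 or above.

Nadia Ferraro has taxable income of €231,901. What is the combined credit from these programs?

Rural Housing Credit: income exceeds €179,100 by €52,801 → 106 increments × €48 = €5,088 ≥ base, so the credit is €0.
Small Business Credit: €231,901 is at or above €39,800, so the credit is €0.
Child Care Credit: €231,901 is below the €242,600 cutoff, so the full €7,050 applies.
Total: €0 + €0 + €7,050 = €7,050.

€7,050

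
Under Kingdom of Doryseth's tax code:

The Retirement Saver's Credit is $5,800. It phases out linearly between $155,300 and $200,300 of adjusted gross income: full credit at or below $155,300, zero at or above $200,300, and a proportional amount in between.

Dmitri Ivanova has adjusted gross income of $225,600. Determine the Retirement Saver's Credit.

$0

Retirement Saver's Credit: $225,600 is at or above $200,300, so the credit is $0.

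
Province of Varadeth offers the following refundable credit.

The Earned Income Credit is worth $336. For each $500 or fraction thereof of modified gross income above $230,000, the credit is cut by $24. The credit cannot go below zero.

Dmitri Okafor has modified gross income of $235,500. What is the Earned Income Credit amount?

Earned Income Credit: income exceeds $230,000 by $5,500, which is 11 full-or-partial $500 increments; reduction = 11 × $24 = $264, leaving $72.

$72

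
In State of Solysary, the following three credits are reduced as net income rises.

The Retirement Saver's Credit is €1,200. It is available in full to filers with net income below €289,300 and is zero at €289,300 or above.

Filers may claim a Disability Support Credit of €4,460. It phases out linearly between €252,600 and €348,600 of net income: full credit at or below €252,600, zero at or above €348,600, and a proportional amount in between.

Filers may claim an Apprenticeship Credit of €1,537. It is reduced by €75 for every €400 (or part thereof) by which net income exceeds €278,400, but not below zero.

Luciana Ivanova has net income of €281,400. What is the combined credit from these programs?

€5,259

Retirement Saver's Credit: €281,400 is below the €289,300 cutoff, so the full €1,200 applies.
Disability Support Credit: €281,400 is €28,800 into a €96,000 phase-out range, leaving 67,200/96,000 of the credit: €4,460 × 67,200/96,000 = €3,122.
Apprenticeship Credit: income exceeds €278,400 by €3,000, which is 8 full-or-partial €400 increments; reduction = 8 × €75 = €600, leaving €937.
Total: €1,200 + €3,122 + €937 = €5,259.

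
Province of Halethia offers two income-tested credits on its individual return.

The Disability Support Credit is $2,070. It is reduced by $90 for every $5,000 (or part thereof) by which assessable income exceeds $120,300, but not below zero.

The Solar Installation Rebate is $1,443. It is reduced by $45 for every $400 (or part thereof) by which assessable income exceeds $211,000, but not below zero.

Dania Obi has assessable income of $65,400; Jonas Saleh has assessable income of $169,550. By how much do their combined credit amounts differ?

Dania ($65,400): Disability Support Credit: $65,400 is at or below the $120,300 threshold, so the full $2,070 applies. Solar Installation Rebate: $65,400 is at or below the $211,000 threshold, so the full $1,443 applies. total $2,070 + $1,443 = $3,513
Jonas ($169,550): Disability Support Credit: income exceeds $120,300 by $49,250, which is 10 full-or-partial $5,000 increments; reduction = 10 × $90 = $900, leaving $1,170. Solar Installation Rebate: $169,550 is at or below the $211,000 threshold, so the full $1,443 applies. total $1,170 + $1,443 = $2,613
Difference: |$3,513 − $2,613| = $900.

$900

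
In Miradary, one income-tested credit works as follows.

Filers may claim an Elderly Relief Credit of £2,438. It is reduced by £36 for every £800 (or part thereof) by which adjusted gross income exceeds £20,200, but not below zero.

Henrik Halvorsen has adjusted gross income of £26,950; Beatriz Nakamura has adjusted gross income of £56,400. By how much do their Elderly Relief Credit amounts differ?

Henrik (£26,950): Elderly Relief Credit: income exceeds £20,200 by £6,750, which is 9 full-or-partial £800 increments; reduction = 9 × £36 = £324, leaving £2,114.
Beatriz (£56,400): Elderly Relief Credit: income exceeds £20,200 by £36,200, which is 46 full-or-partial £800 increments; reduction = 46 × £36 = £1,656, leaving £782.
Difference: |£2,114 − £782| = £1,332.

£1,332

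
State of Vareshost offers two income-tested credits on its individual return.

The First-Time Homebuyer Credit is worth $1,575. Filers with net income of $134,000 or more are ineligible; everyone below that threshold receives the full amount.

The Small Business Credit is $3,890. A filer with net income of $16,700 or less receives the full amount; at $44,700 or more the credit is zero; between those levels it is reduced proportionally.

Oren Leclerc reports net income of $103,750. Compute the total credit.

First-Time Homebuyer Credit: $103,750 is below the $134,000 cutoff, so the full $1,575 applies.
Small Business Credit: $103,750 is at or above $44,700, so the credit is $0.
Total: $1,575 + $0 = $1,575.

$1,575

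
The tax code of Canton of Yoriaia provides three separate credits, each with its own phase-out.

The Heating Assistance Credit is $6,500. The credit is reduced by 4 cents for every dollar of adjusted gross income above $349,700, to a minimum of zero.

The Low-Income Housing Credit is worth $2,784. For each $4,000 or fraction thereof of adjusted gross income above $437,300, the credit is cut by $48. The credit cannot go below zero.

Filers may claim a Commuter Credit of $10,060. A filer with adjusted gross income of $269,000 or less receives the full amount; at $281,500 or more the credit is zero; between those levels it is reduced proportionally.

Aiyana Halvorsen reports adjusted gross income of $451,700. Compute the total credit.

$5,012

Heating Assistance Credit: 4% of the $102,000 excess over $349,700 is $4,080; credit = $6,500 − $4,080 = $2,420.
Low-Income Housing Credit: income exceeds $437,300 by $14,400, which is 4 full-or-partial $4,000 increments; reduction = 4 × $48 = $192, leaving $2,592.
Commuter Credit: $451,700 is at or above $281,500, so the credit is $0.
Total: $2,420 + $2,592 + $0 = $5,012.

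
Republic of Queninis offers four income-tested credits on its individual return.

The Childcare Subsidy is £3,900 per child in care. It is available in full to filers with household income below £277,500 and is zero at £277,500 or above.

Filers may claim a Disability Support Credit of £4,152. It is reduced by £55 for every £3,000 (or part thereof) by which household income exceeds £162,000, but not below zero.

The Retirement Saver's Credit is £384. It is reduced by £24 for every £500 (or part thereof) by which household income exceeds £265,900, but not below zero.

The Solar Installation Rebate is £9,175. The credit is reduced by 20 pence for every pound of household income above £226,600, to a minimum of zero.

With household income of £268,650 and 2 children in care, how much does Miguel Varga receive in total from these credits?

£10,977

Childcare Subsidy: base = 2 × £3,900 = £7,800. £268,650 is below the £277,500 cutoff, so the full £7,800 applies.
Disability Support Credit: income exceeds £162,000 by £106,650, which is 36 full-or-partial £3,000 increments; reduction = 36 × £55 = £1,980, leaving £2,172.
Retirement Saver's Credit: income exceeds £265,900 by £2,750, which is 6 full-or-partial £500 increments; reduction = 6 × £24 = £144, leaving £240.
Solar Installation Rebate: 20% of the £42,050 excess over £226,600 is £8,410; credit = £9,175 − £8,410 = £765.
Total: £7,800 + £2,172 + £240 + £765 = £10,977.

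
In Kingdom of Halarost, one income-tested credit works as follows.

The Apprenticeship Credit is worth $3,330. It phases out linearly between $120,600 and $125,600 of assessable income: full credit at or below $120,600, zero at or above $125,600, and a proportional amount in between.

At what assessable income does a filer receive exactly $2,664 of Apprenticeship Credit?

$2,664 is 2,664/3,330 of the full $3,330, so 666/3,330 of the $5,000 range has been used: income = $120,600 + $5,000 × 666/3,330 = $121,600.

$121,600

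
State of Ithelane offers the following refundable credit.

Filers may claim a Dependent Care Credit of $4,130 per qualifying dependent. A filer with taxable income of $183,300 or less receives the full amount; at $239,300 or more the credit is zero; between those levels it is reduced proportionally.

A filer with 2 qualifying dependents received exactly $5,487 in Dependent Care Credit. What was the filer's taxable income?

Full credit = 2 × $4,130 = $8,260.
$5,487 is 5,487/8,260 of the full $8,260, so 2,773/8,260 of the $56,000 range has been used: income = $183,300 + $56,000 × 2,773/8,260 = $202,100.

$202,100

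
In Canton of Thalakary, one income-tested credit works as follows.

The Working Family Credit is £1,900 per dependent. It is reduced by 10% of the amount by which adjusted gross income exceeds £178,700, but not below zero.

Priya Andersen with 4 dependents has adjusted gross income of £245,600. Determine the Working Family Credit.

£910

Working Family Credit: base = 4 × £1,900 = £7,600. 10% of the £66,900 excess over £178,700 is £6,690; credit = £7,600 − £6,690 = £910.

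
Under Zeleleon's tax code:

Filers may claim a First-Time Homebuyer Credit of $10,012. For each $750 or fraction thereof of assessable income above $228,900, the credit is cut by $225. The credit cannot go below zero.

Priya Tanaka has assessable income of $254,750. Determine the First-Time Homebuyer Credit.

First-Time Homebuyer Credit: income exceeds $228,900 by $25,850, which is 35 full-or-partial $750 increments; reduction = 35 × $225 = $7,875, leaving $2,137.

$2,137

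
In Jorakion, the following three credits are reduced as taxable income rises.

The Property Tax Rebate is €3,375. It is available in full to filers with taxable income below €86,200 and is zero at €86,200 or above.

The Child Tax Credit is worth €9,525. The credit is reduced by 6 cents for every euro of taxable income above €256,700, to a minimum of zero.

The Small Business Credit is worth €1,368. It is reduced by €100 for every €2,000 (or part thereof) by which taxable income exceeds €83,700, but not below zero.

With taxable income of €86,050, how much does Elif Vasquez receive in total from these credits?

€14,068

Property Tax Rebate: €86,050 is below the €86,200 cutoff, so the full €3,375 applies.
Child Tax Credit: €86,050 is at or below the €256,700 threshold, so the full €9,525 applies.
Small Business Credit: income exceeds €83,700 by €2,350, which is 2 full-or-partial €2,000 increments; reduction = 2 × €100 = €200, leaving €1,168.
Total: €3,375 + €9,525 + €1,168 = €14,068.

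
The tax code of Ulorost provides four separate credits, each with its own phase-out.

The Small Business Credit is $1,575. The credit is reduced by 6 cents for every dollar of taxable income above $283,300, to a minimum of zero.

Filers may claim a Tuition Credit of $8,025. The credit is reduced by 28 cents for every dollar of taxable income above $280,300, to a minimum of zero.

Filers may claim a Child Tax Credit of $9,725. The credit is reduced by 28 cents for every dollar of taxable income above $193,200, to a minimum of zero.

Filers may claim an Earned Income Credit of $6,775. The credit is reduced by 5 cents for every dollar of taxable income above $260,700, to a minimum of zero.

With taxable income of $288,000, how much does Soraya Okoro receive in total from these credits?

$12,572

Small Business Credit: 6% of the $4,700 excess over $283,300 is $282; credit = $1,575 − $282 = $1,293.
Tuition Credit: 28% of the $7,700 excess over $280,300 is $2,156; credit = $8,025 − $2,156 = $5,869.
Child Tax Credit: 28% of the $94,800 excess over $193,200 is $26,544 ≥ base, so the credit is $0.
Earned Income Credit: 5% of the $27,300 excess over $260,700 is $1,365; credit = $6,775 − $1,365 = $5,410.
Total: $1,293 + $5,869 + $0 + $5,410 = $12,572.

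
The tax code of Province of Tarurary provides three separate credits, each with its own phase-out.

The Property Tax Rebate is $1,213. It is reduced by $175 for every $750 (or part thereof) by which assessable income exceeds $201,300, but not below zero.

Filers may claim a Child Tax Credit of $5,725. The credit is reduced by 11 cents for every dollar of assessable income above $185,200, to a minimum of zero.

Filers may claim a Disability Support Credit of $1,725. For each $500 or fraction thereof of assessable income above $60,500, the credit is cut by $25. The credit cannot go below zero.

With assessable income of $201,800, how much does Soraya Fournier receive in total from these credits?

Property Tax Rebate: income exceeds $201,300 by $500, which is 1 full-or-partial $750 increment; reduction = 1 × $175 = $175, leaving $1,038.
Child Tax Credit: 11% of the $16,600 excess over $185,200 is $1,826; credit = $5,725 − $1,826 = $3,899.
Disability Support Credit: income exceeds $60,500 by $141,300 → 283 increments × $25 = $7,075 ≥ base, so the credit is $0.
Total: $1,038 + $3,899 + $0 = $4,937.

$4,937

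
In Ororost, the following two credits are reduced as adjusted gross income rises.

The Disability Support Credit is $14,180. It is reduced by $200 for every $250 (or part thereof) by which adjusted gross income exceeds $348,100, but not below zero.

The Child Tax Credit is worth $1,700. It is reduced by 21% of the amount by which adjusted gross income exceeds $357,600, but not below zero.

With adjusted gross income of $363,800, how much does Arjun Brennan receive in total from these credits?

$1,978

Disability Support Credit: income exceeds $348,100 by $15,700, which is 63 full-or-partial $250 increments; reduction = 63 × $200 = $12,600, leaving $1,580.
Child Tax Credit: 21% of the $6,200 excess over $357,600 is $1,302; credit = $1,700 − $1,302 = $398.
Total: $1,580 + $398 = $1,978.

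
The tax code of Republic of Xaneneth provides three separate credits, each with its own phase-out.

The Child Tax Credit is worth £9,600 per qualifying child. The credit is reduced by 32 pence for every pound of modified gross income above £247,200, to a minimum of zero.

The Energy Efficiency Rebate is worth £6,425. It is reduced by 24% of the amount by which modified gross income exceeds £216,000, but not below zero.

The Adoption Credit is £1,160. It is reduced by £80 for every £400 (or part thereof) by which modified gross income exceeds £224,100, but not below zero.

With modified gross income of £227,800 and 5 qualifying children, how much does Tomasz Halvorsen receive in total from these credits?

Child Tax Credit: base = 5 × £9,600 = £48,000. £227,800 is at or below the £247,200 threshold, so the full £48,000 applies.
Energy Efficiency Rebate: 24% of the £11,800 excess over £216,000 is £2,832; credit = £6,425 − £2,832 = £3,593.
Adoption Credit: income exceeds £224,100 by £3,700, which is 10 full-or-partial £400 increments; reduction = 10 × £80 = £800, leaving £360.
Total: £48,000 + £3,593 + £360 = £51,953.

£51,953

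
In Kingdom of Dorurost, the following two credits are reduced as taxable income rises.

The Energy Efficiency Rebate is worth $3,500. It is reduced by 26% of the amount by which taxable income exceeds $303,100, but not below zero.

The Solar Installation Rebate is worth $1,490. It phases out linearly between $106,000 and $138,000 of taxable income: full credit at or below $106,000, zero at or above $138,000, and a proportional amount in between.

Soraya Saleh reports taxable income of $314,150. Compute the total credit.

$627

Energy Efficiency Rebate: 26% of the $11,050 excess over $303,100 is $2,873; credit = $3,500 − $2,873 = $627.
Solar Installation Rebate: $314,150 is at or above $138,000, so the credit is $0.
Total: $627 + $0 = $627.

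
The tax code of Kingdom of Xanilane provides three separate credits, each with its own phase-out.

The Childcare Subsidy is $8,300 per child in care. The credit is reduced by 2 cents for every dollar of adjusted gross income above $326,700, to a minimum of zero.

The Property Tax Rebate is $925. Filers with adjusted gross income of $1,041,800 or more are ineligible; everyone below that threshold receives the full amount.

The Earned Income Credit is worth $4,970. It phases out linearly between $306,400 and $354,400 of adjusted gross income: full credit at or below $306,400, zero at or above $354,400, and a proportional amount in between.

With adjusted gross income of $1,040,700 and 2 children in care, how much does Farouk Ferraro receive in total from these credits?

Childcare Subsidy: base = 2 × $8,300 = $16,600. 2% of the $714,000 excess over $326,700 is $14,280; credit = $16,600 − $14,280 = $2,320.
Property Tax Rebate: $1,040,700 is below the $1,041,800 cutoff, so the full $925 applies.
Earned Income Credit: $1,040,700 is at or above $354,400, so the credit is $0.
Total: $2,320 + $925 + $0 = $3,245.

$3,245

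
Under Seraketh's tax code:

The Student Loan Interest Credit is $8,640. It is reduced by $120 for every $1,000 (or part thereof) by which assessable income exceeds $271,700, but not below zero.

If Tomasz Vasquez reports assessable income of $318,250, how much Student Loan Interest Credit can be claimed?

$3,000

Student Loan Interest Credit: income exceeds $271,700 by $46,550, which is 47 full-or-partial $1,000 increments; reduction = 47 × $120 = $5,640, leaving $3,000.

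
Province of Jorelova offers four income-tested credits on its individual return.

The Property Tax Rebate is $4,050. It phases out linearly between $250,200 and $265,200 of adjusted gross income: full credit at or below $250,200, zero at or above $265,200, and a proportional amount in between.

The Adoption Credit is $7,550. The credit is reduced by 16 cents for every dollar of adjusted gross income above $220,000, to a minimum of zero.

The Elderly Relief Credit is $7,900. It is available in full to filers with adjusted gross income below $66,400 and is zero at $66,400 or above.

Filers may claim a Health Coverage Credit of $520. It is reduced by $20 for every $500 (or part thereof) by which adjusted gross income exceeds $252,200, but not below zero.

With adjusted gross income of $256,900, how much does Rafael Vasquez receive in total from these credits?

$4,207

Property Tax Rebate: $256,900 is $6,700 into a $15,000 phase-out range, leaving 8,300/15,000 of the credit: $4,050 × 8,300/15,000 = $2,241.
Adoption Credit: 16% of the $36,900 excess over $220,000 is $5,904; credit = $7,550 − $5,904 = $1,646.
Elderly Relief Credit: $256,900 meets or exceeds the $66,400 cutoff, so the credit is $0.
Health Coverage Credit: income exceeds $252,200 by $4,700, which is 10 full-or-partial $500 increments; reduction = 10 × $20 = $200, leaving $320.
Total: $2,241 + $1,646 + $0 + $320 = $4,207.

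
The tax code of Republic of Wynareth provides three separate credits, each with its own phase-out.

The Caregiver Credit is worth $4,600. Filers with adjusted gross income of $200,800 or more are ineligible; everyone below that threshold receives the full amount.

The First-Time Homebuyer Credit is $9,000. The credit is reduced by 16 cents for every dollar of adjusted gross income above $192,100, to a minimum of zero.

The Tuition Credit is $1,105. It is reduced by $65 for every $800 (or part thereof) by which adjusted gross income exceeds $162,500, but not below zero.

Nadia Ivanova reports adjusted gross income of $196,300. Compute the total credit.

$12,928

Caregiver Credit: $196,300 is below the $200,800 cutoff, so the full $4,600 applies.
First-Time Homebuyer Credit: 16% of the $4,200 excess over $192,100 is $672; credit = $9,000 − $672 = $8,328.
Tuition Credit: income exceeds $162,500 by $33,800 → 43 increments × $65 = $2,795 ≥ base, so the credit is $0.
Total: $4,600 + $8,328 + $0 = $12,928.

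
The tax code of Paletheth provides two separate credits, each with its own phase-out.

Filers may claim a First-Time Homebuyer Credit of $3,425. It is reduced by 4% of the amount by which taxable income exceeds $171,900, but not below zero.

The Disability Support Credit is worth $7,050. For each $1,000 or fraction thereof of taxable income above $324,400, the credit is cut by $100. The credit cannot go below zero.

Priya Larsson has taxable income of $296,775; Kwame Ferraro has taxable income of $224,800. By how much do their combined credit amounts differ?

Priya ($296,775): First-Time Homebuyer Credit: 4% of the $124,875 excess over $171,900 is $4,995 ≥ base, so the credit is $0. Disability Support Credit: $296,775 is at or below the $324,400 threshold, so the full $7,050 applies. total $0 + $7,050 = $7,050
Kwame ($224,800): First-Time Homebuyer Credit: 4% of the $52,900 excess over $171,900 is $2,116; credit = $3,425 − $2,116 = $1,309. Disability Support Credit: $224,800 is at or below the $324,400 threshold, so the full $7,050 applies. total $1,309 + $7,050 = $8,359
Difference: |$7,050 − $8,359| = $1,309.

$1,309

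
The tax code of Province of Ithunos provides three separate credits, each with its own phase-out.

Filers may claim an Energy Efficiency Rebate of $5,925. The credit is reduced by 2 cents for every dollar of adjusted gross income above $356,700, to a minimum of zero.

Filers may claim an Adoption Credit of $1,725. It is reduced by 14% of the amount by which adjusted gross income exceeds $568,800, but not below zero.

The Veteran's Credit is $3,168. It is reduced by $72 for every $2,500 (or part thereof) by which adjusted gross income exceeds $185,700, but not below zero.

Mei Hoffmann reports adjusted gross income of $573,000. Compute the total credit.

$2,736

Energy Efficiency Rebate: 2% of the $216,300 excess over $356,700 is $4,326; credit = $5,925 − $4,326 = $1,599.
Adoption Credit: 14% of the $4,200 excess over $568,800 is $588; credit = $1,725 − $588 = $1,137.
Veteran's Credit: income exceeds $185,700 by $387,300 → 155 increments × $72 = $11,160 ≥ base, so the credit is $0.
Total: $1,599 + $1,137 + $0 = $2,736.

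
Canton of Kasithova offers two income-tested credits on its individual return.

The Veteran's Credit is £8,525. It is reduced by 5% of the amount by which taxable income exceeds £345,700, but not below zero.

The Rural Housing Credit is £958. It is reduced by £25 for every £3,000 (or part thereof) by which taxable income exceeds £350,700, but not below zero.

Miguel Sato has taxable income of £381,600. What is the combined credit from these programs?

£7,413

Veteran's Credit: 5% of the £35,900 excess over £345,700 is £1,795; credit = £8,525 − £1,795 = £6,730.
Rural Housing Credit: income exceeds £350,700 by £30,900, which is 11 full-or-partial £3,000 increments; reduction = 11 × £25 = £275, leaving £683.
Total: £6,730 + £683 = £7,413.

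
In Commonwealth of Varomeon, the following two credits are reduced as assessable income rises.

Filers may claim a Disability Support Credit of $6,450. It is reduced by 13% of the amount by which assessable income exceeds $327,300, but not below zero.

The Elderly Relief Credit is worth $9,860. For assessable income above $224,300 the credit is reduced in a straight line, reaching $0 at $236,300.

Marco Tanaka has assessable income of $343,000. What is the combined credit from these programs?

Disability Support Credit: 13% of the $15,700 excess over $327,300 is $2,041; credit = $6,450 − $2,041 = $4,409.
Elderly Relief Credit: $343,000 is at or above $236,300, so the credit is $0.
Total: $4,409 + $0 = $4,409.

$4,409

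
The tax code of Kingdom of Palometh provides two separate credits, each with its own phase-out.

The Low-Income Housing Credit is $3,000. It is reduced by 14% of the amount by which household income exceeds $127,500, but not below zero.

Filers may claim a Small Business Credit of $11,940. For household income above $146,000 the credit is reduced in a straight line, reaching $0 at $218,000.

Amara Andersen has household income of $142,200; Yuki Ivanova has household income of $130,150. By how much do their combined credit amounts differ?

Amara ($142,200): Low-Income Housing Credit: 14% of the $14,700 excess over $127,500 is $2,058; credit = $3,000 − $2,058 = $942. Small Business Credit: $142,200 is at or below the $146,000 threshold, so the full $11,940 applies. total $942 + $11,940 = $12,882
Yuki ($130,150): Low-Income Housing Credit: 14% of the $2,650 excess over $127,500 is $371; credit = $3,000 − $371 = $2,629. Small Business Credit: $130,150 is at or below the $146,000 threshold, so the full $11,940 applies. total $2,629 + $11,940 = $14,569
Difference: |$12,882 − $14,569| = $1,687.

$1,687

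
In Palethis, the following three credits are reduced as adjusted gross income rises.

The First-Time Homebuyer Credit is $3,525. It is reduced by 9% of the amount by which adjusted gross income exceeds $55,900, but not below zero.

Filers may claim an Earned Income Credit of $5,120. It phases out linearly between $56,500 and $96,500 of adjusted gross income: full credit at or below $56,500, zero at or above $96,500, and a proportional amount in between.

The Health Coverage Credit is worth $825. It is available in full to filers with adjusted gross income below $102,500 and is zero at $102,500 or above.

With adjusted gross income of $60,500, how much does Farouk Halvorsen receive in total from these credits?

$8,544

First-Time Homebuyer Credit: 9% of the $4,600 excess over $55,900 is $414; credit = $3,525 − $414 = $3,111.
Earned Income Credit: $60,500 is $4,000 into a $40,000 phase-out range, leaving 36,000/40,000 of the credit: $5,120 × 36,000/40,000 = $4,608.
Health Coverage Credit: $60,500 is below the $102,500 cutoff, so the full $825 applies.
Total: $3,111 + $4,608 + $825 = $8,544.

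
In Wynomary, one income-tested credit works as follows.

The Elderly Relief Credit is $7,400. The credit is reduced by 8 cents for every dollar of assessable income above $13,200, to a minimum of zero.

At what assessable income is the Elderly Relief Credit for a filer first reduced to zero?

$105,700

The credit falls by 8% of each dollar above $13,200, so it reaches zero when the excess is $7,400 / 8% = $92,500: income = $13,200 + $92,500 = $105,700.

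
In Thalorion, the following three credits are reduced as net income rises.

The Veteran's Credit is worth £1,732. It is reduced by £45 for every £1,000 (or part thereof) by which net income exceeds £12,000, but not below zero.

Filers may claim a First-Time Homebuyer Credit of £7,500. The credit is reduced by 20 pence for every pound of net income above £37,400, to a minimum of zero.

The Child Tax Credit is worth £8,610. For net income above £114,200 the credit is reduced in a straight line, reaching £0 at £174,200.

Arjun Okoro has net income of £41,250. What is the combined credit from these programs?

£15,722

Veteran's Credit: income exceeds £12,000 by £29,250, which is 30 full-or-partial £1,000 increments; reduction = 30 × £45 = £1,350, leaving £382.
First-Time Homebuyer Credit: 20% of the £3,850 excess over £37,400 is £770; credit = £7,500 − £770 = £6,730.
Child Tax Credit: £41,250 is at or below the £114,200 threshold, so the full £8,610 applies.
Total: £382 + £6,730 + £8,610 = £15,722.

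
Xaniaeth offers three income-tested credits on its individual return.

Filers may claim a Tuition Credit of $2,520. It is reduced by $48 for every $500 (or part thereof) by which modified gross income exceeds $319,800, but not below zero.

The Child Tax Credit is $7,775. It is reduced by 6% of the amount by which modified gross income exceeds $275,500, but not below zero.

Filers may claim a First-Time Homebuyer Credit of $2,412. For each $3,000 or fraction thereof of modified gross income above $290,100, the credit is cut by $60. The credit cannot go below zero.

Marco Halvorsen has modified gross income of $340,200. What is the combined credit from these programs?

Tuition Credit: income exceeds $319,800 by $20,400, which is 41 full-or-partial $500 increments; reduction = 41 × $48 = $1,968, leaving $552.
Child Tax Credit: 6% of the $64,700 excess over $275,500 is $3,882; credit = $7,775 − $3,882 = $3,893.
First-Time Homebuyer Credit: income exceeds $290,100 by $50,100, which is 17 full-or-partial $3,000 increments; reduction = 17 × $60 = $1,020, leaving $1,392.
Total: $552 + $3,893 + $1,392 = $5,837.

$5,837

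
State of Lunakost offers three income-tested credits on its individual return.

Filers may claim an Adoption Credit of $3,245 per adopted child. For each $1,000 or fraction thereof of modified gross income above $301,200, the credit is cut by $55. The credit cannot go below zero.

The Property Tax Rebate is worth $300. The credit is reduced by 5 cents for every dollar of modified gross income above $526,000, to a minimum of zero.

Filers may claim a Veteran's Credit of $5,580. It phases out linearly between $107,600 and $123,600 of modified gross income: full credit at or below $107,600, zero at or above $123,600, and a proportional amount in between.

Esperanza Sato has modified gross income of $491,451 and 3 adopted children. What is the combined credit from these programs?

Adoption Credit: base = 3 × $3,245 = $9,735. income exceeds $301,200 by $190,251 → 191 increments × $55 = $10,505 ≥ base, so the credit is $0.
Property Tax Rebate: $491,451 is at or below the $526,000 threshold, so the full $300 applies.
Veteran's Credit: $491,451 is at or above $123,600, so the credit is $0.
Total: $0 + $300 + $0 = $300.

$300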